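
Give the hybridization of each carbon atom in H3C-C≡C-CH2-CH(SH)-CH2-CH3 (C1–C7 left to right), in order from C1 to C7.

C1 sp3, C2 sp, C3 sp, C4 sp3, C5 sp3, C6 sp3, C7 sp3

C1 — 4 σ bonds. Steric number 4, so sp3.
C2 is sp: 2 σ bonds, plus two π bonds, 2 electron-density regions.
C3: 2 σ bonds, plus two π bonds — 2 electron domains, sp.
C4: 4 σ bonds — 4 electron domains, sp3.
C5 — 4 σ bonds. Steric number 4, so sp3.
C6: 4 σ bonds; 4 regions of electron density → sp3.
C7 is sp3: 4 σ bonds, 4 electron-density regions.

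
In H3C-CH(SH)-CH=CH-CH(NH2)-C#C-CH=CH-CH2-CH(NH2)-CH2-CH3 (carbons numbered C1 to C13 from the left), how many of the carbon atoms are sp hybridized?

2

C1: sp3
C2: sp3
C3: sp2
C4: sp2
C5: sp3
C6: sp ✓
C7: sp ✓
C8: sp2
C9: sp2
C10: sp3
C11: sp3
C12: sp3
C13: sp3
C6, C7 → 2 sp carbons.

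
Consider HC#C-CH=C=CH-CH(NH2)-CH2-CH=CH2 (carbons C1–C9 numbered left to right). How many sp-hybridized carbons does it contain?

C1: sp ✓
C2: sp ✓
C3: sp2
C4: sp ✓
C5: sp2
C6: sp3
C7: sp3
C8: sp2
C9: sp2
C1, C2, C4 → 3 sp carbons.

3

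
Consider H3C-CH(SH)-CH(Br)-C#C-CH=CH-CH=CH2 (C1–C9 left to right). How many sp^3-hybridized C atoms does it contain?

C1: sp3 ✓
C2: sp3 ✓
C3: sp3 ✓
C4: sp
C5: sp
C6: sp2
C7: sp2
C8: sp2
C9: sp2
C1, C2, C3 → 3 sp3 carbons.

3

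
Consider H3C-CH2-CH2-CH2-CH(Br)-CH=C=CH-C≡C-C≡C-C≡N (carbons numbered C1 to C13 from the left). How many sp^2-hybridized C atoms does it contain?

C1: sp3
C2: sp3
C3: sp3
C4: sp3
C5: sp3
C6: sp2 ✓
C7: sp
C8: sp2 ✓
C9: sp
C10: sp
C11: sp
C12: sp
C13: sp
C6, C8 → 2 sp2 carbons.

2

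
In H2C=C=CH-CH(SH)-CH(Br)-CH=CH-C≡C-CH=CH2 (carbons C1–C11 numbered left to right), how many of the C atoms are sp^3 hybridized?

C1: sp2
C2: sp
C3: sp2
C4: sp3 ✓
C5: sp3 ✓
C6: sp2
C7: sp2
C8: sp
C9: sp
C10: sp2
C11: sp2
C4, C5 → 2 sp3 carbons.

2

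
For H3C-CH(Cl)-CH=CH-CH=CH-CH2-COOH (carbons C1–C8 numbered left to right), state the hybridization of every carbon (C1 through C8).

C1 sp3, C2 sp3, C3 sp2, C4 sp2, C5 sp2, C6 sp2, C7 sp3, C8 sp2

C1 (4 σ bonds) has steric number 4: sp3.
C2 — 4 σ bonds. Steric number 4, so sp3.
C3 carries 3 σ bonds, plus one π bond, giving a steric number of 3, so it is sp2.
C4 — 3 σ bonds, plus one π bond. Steric number 3, so sp2.
C5 — 3 σ bonds, plus one π bond. Steric number 3, so sp2.
C6: 3 σ bonds, plus one π bond — 3 electron domains, sp2.
C7: 4 σ bonds — 4 electron domains, sp3.
C8 carries 3 σ bonds, plus one π bond, giving a steric number of 3, so it is sp2.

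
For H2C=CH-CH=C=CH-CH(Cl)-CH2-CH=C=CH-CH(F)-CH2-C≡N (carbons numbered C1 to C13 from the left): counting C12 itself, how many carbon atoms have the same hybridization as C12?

4

C12 is sp3 (only σ bonds).
C1: sp2
C2: sp2
C3: sp2
C4: sp
C5: sp2
C6: sp3 ✓
C7: sp3 ✓
C8: sp2
C9: sp
C10: sp2
C11: sp3 ✓
C12: sp3 ✓
C13: sp
4 carbons are sp3.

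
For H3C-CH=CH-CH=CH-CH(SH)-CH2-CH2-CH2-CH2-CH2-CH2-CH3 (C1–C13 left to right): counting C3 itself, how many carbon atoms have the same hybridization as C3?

4

C3 is sp2 (one π bond).
C1: sp3
C2: sp2 ✓
C3: sp2 ✓
C4: sp2 ✓
C5: sp2 ✓
C6: sp3
C7: sp3
C8: sp3
C9: sp3
C10: sp3
C11: sp3
C12: sp3
C13: sp3
4 carbons are sp2.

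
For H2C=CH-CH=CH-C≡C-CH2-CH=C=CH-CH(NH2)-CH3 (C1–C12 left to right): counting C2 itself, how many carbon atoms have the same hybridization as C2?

6

C2 is sp2 (one π bond).
C1: sp2 ✓
C2: sp2 ✓
C3: sp2 ✓
C4: sp2 ✓
C5: sp
C6: sp
C7: sp3
C8: sp2 ✓
C9: sp
C10: sp2 ✓
C11: sp3
C12: sp3
6 carbons are sp2.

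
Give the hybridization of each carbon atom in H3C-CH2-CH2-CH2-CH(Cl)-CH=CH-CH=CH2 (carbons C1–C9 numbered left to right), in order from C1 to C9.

C1 — 4 σ bonds. Steric number 4, so sp3.
C2 carries 4 σ bonds, giving a steric number of 4, so it is sp3.
C3: 4 σ bonds; 4 regions of electron density → sp3.
C4 — 4 σ bonds. Steric number 4, so sp3.
C5: 4 σ bonds; 4 regions of electron density → sp3.
C6: 3 σ bonds, plus one π bond; 3 regions of electron density → sp2.
C7 is sp2: 3 σ bonds, plus one π bond, 3 electron-density regions.
C8 — 3 σ bonds, plus one π bond. Steric number 3, so sp2.
C9 (3 σ bonds, plus one π bond) has steric number 3: sp2.

C1 sp3, C2 sp3, C3 sp3, C4 sp3, C5 sp3, C6 sp2, C7 sp2, C8 sp2, C9 sp2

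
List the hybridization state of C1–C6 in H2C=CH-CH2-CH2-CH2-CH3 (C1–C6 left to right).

C1 — 3 σ bonds, plus one π bond. Steric number 3, so sp2.
C2 has 3 σ bonds, plus one π bond: steric number 3 → sp2.
C3 is sp3: 4 σ bonds, 4 electron-density regions.
C4 carries 4 σ bonds, giving a steric number of 4, so it is sp3.
C5: 4 σ bonds; 4 regions of electron density → sp3.
C6 carries 4 σ bonds, giving a steric number of 4, so it is sp3.

C1 sp2, C2 sp2, C3 sp3, C4 sp3, C5 sp3, C6 sp3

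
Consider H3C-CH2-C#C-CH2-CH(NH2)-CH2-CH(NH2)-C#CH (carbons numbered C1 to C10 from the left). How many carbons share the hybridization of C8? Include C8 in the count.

C8 is sp3 (only σ bonds).
C1: sp3 ✓
C2: sp3 ✓
C3: sp
C4: sp
C5: sp3 ✓
C6: sp3 ✓
C7: sp3 ✓
C8: sp3 ✓
C9: sp
C10: sp
6 carbons are sp3.

6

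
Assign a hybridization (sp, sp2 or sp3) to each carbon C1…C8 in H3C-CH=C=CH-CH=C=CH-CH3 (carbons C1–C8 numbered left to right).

C1 sp3, C2 sp2, C3 sp, C4 sp2, C5 sp2, C6 sp, C7 sp2, C8 sp3

C1 — 4 σ bonds. Steric number 4, so sp3.
C2 has 3 σ bonds, plus one π bond: steric number 3 → sp2.
C3 — 2 σ bonds, plus two π bonds. Steric number 2, so sp.
C4 — 3 σ bonds, plus one π bond. Steric number 3, so sp2.
C5 carries 3 σ bonds, plus one π bond, giving a steric number of 3, so it is sp2.
C6 carries 2 σ bonds, plus two π bonds, giving a steric number of 2, so it is sp.
C7 carries 3 σ bonds, plus one π bond, giving a steric number of 3, so it is sp2.
C8: 4 σ bonds — 4 electron domains, sp3.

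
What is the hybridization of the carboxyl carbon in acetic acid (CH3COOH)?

sp^2

The carboxyl carbon has 3 σ bonds, plus one π bond: steric number 3 → sp2.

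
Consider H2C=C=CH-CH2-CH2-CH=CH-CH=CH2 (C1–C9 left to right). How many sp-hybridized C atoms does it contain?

C1: sp2
C2: sp ✓
C3: sp2
C4: sp3
C5: sp3
C6: sp2
C7: sp2
C8: sp2
C9: sp2
C2 → 1 sp carbon.

1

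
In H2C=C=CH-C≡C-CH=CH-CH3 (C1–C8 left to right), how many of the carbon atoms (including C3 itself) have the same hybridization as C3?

4

C3 is sp2 (one π bond).
C1: sp2 ✓
C2: sp
C3: sp2 ✓
C4: sp
C5: sp
C6: sp2 ✓
C7: sp2 ✓
C8: sp3
4 carbons are sp2.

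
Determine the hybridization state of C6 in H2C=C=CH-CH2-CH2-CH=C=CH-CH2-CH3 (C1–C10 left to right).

sp2

C6 has 3 σ bonds, plus one π bond: steric number 3 → sp2.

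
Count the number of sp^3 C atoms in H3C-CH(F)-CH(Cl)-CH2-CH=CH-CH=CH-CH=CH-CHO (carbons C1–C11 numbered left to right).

4

C1: sp3 ✓
C2: sp3 ✓
C3: sp3 ✓
C4: sp3 ✓
C5: sp2
C6: sp2
C7: sp2
C8: sp2
C9: sp2
C10: sp2
C11: sp2
C1, C2, C3, C4 → 4 sp3 carbons.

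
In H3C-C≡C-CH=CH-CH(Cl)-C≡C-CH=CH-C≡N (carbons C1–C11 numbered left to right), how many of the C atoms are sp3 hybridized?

C1: sp3 ✓
C2: sp
C3: sp
C4: sp2
C5: sp2
C6: sp3 ✓
C7: sp
C8: sp
C9: sp2
C10: sp2
C11: sp
C1, C6 → 2 sp3 carbons.

2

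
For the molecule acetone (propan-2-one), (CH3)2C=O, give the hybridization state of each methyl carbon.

Each methyl carbon: 4 σ bonds; 4 regions of electron density → sp3.

sp³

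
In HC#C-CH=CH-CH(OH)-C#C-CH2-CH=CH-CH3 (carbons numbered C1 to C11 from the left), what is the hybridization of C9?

C9 has 3 σ bonds, plus one π bond: steric number 3 → sp2.

sp^2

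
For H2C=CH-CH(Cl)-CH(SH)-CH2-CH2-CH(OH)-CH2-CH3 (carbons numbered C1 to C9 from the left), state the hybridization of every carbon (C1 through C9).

C1 — 3 σ bonds, plus one π bond. Steric number 3, so sp2.
C2: 3 σ bonds, plus one π bond; 3 regions of electron density → sp2.
C3: 4 σ bonds; 4 regions of electron density → sp3.
C4 has 4 σ bonds: steric number 4 → sp3.
C5: 4 σ bonds — 4 electron domains, sp3.
C6 has 4 σ bonds: steric number 4 → sp3.
C7: 4 σ bonds — 4 electron domains, sp3.
C8 is sp3: 4 σ bonds, 4 electron-density regions.
C9 (4 σ bonds) has steric number 4: sp3.

C1 sp2, C2 sp2, C3 sp3, C4 sp3, C5 sp3, C6 sp3, C7 sp3, C8 sp3, C9 sp3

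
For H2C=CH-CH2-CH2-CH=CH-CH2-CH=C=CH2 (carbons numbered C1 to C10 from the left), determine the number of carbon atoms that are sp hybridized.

C1: sp2
C2: sp2
C3: sp3
C4: sp3
C5: sp2
C6: sp2
C7: sp3
C8: sp2
C9: sp ✓
C10: sp2
C9 → 1 sp carbon.

1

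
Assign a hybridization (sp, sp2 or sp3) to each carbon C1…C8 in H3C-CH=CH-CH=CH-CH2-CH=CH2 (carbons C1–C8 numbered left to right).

C1 — 4 σ bonds. Steric number 4, so sp3.
C2 carries 3 σ bonds, plus one π bond, giving a steric number of 3, so it is sp2.
C3 — 3 σ bonds, plus one π bond. Steric number 3, so sp2.
C4 has 3 σ bonds, plus one π bond: steric number 3 → sp2.
C5: 3 σ bonds, plus one π bond — 3 electron domains, sp2.
C6 carries 4 σ bonds, giving a steric number of 4, so it is sp3.
C7 carries 3 σ bonds, plus one π bond, giving a steric number of 3, so it is sp2.
C8 is sp2: 3 σ bonds, plus one π bond, 3 electron-density regions.

C1 sp3, C2 sp2, C3 sp2, C4 sp2, C5 sp2, C6 sp3, C7 sp2, C8 sp2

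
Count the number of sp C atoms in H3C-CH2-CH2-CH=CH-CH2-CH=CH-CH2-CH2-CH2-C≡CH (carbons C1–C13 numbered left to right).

2

C1: sp3
C2: sp3
C3: sp3
C4: sp2
C5: sp2
C6: sp3
C7: sp2
C8: sp2
C9: sp3
C10: sp3
C11: sp3
C12: sp ✓
C13: sp ✓
C12, C13 → 2 sp carbons.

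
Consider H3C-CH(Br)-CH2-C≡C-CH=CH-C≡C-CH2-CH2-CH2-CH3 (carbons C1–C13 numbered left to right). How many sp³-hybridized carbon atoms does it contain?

7

C1: sp3 ✓
C2: sp3 ✓
C3: sp3 ✓
C4: sp
C5: sp
C6: sp2
C7: sp2
C8: sp
C9: sp
C10: sp3 ✓
C11: sp3 ✓
C12: sp3 ✓
C13: sp3 ✓
C1, C2, C3, C10, C11, C12, C13 → 7 sp3 carbons.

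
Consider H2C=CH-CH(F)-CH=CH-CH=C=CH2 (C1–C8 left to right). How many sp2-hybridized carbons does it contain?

C1: sp2 ✓
C2: sp2 ✓
C3: sp3
C4: sp2 ✓
C5: sp2 ✓
C6: sp2 ✓
C7: sp
C8: sp2 ✓
C1, C2, C4, C5, C6, C8 → 6 sp2 carbons.

6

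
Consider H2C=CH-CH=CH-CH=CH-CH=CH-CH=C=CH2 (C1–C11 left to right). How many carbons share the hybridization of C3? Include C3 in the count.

C3 is sp2 (one π bond).
C1: sp2 ✓
C2: sp2 ✓
C3: sp2 ✓
C4: sp2 ✓
C5: sp2 ✓
C6: sp2 ✓
C7: sp2 ✓
C8: sp2 ✓
C9: sp2 ✓
C10: sp
C11: sp2 ✓
10 carbons are sp2.

10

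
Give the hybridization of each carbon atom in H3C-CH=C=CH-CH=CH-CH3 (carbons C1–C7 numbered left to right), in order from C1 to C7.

C1 — 4 σ bonds. Steric number 4, so sp3.
C2 is sp2: 3 σ bonds, plus one π bond, 3 electron-density regions.
C3 is sp: 2 σ bonds, plus two π bonds, 2 electron-density regions.
C4 — 3 σ bonds, plus one π bond. Steric number 3, so sp2.
C5 carries 3 σ bonds, plus one π bond, giving a steric number of 3, so it is sp2.
C6: 3 σ bonds, plus one π bond; 3 regions of electron density → sp2.
C7 has 4 σ bonds: steric number 4 → sp3.

C1 sp3, C2 sp2, C3 sp, C4 sp2, C5 sp2, C6 sp2, C7 sp3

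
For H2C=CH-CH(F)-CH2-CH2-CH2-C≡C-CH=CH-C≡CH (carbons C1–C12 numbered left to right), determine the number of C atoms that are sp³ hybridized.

C1: sp2
C2: sp2
C3: sp3 ✓
C4: sp3 ✓
C5: sp3 ✓
C6: sp3 ✓
C7: sp
C8: sp
C9: sp2
C10: sp2
C11: sp
C12: sp
C3, C4, C5, C6 → 4 sp3 carbons.

4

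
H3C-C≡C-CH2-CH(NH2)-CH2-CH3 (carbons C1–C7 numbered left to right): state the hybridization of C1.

C1: 4 σ bonds; 4 regions of electron density → sp3.

sp^3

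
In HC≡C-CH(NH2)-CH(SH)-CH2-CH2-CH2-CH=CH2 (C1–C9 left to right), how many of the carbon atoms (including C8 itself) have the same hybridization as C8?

C8 is sp2 (one π bond).
C1: sp
C2: sp
C3: sp3
C4: sp3
C5: sp3
C6: sp3
C7: sp3
C8: sp2 ✓
C9: sp2 ✓
2 carbons are sp2.

2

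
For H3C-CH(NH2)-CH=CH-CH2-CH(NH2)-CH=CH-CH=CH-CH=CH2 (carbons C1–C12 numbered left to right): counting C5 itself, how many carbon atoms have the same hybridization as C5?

C5 is sp3 (only σ bonds).
C1: sp3 ✓
C2: sp3 ✓
C3: sp2
C4: sp2
C5: sp3 ✓
C6: sp3 ✓
C7: sp2
C8: sp2
C9: sp2
C10: sp2
C11: sp2
C12: sp2
4 carbons are sp3.

4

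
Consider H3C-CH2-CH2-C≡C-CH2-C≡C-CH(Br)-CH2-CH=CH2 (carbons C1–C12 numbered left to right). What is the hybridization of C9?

sp3

C9: 4 σ bonds; 4 regions of electron density → sp3.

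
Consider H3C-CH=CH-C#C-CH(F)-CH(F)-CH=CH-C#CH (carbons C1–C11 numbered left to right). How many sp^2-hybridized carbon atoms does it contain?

4

C1: sp3
C2: sp2 ✓
C3: sp2 ✓
C4: sp
C5: sp
C6: sp3
C7: sp3
C8: sp2 ✓
C9: sp2 ✓
C10: sp
C11: sp
C2, C3, C8, C9 → 4 sp2 carbons.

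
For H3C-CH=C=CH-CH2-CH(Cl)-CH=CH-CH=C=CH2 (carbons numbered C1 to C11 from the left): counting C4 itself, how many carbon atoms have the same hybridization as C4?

C4 is sp2 (one π bond).
C1: sp3
C2: sp2 ✓
C3: sp
C4: sp2 ✓
C5: sp3
C6: sp3
C7: sp2 ✓
C8: sp2 ✓
C9: sp2 ✓
C10: sp
C11: sp2 ✓
6 carbons are sp2.

6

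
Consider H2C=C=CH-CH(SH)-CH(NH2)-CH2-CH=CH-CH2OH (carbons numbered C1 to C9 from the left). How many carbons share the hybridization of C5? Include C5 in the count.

C5 is sp3 (only σ bonds).
C1: sp2
C2: sp
C3: sp2
C4: sp3 ✓
C5: sp3 ✓
C6: sp3 ✓
C7: sp2
C8: sp2
C9: sp3 ✓
4 carbons are sp3.

4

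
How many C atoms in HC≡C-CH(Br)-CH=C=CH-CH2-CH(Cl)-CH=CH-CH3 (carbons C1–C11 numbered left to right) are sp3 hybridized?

C1: sp
C2: sp
C3: sp3 ✓
C4: sp2
C5: sp
C6: sp2
C7: sp3 ✓
C8: sp3 ✓
C9: sp2
C10: sp2
C11: sp3 ✓
C3, C7, C8, C11 → 4 sp3 carbons.

4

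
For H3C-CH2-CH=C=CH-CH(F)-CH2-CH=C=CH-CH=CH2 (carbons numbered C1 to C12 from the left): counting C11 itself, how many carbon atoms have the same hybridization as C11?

C11 is sp2 (one π bond).
C1: sp3
C2: sp3
C3: sp2 ✓
C4: sp
C5: sp2 ✓
C6: sp3
C7: sp3
C8: sp2 ✓
C9: sp
C10: sp2 ✓
C11: sp2 ✓
C12: sp2 ✓
6 carbons are sp2.

6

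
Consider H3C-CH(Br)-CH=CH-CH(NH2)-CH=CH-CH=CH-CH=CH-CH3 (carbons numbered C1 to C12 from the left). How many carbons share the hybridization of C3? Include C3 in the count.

8

C3 is sp2 (one π bond).
C1: sp3
C2: sp3
C3: sp2 ✓
C4: sp2 ✓
C5: sp3
C6: sp2 ✓
C7: sp2 ✓
C8: sp2 ✓
C9: sp2 ✓
C10: sp2 ✓
C11: sp2 ✓
C12: sp3
8 carbons are sp2.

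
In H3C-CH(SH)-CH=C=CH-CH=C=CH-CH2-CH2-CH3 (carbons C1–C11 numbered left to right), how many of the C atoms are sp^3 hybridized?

5

C1: sp3 ✓
C2: sp3 ✓
C3: sp2
C4: sp
C5: sp2
C6: sp2
C7: sp
C8: sp2
C9: sp3 ✓
C10: sp3 ✓
C11: sp3 ✓
C1, C2, C9, C10, C11 → 5 sp3 carbons.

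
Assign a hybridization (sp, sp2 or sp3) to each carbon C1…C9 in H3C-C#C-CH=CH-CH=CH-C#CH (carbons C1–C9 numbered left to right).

C1 sp3, C2 sp, C3 sp, C4 sp2, C5 sp2, C6 sp2, C7 sp2, C8 sp, C9 sp

C1 has 4 σ bonds: steric number 4 → sp3.
C2: 2 σ bonds, plus two π bonds — 2 electron domains, sp.
C3 — 2 σ bonds, plus two π bonds. Steric number 2, so sp.
C4 (3 σ bonds, plus one π bond) has steric number 3: sp2.
C5: 3 σ bonds, plus one π bond; 3 regions of electron density → sp2.
C6 carries 3 σ bonds, plus one π bond, giving a steric number of 3, so it is sp2.
C7 — 3 σ bonds, plus one π bond. Steric number 3, so sp2.
C8 — 2 σ bonds, plus two π bonds. Steric number 2, so sp.
C9 has 2 σ bonds, plus two π bonds: steric number 2 → sp.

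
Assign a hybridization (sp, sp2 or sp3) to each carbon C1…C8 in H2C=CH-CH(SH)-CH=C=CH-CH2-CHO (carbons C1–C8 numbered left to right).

C1: 3 σ bonds, plus one π bond — 3 electron domains, sp2.
C2 (3 σ bonds, plus one π bond) has steric number 3: sp2.
C3 is sp3: 4 σ bonds, 4 electron-density regions.
C4 is sp2: 3 σ bonds, plus one π bond, 3 electron-density regions.
C5: 2 σ bonds, plus two π bonds — 2 electron domains, sp.
C6: 3 σ bonds, plus one π bond — 3 electron domains, sp2.
C7 is sp3: 4 σ bonds, 4 electron-density regions.
C8 (3 σ bonds, plus one π bond) has steric number 3: sp2.

C1 sp2, C2 sp2, C3 sp3, C4 sp2, C5 sp, C6 sp2, C7 sp3, C8 sp2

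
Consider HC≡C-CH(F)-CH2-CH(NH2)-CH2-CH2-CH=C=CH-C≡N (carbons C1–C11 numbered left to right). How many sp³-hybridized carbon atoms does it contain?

5

C1: sp
C2: sp
C3: sp3 ✓
C4: sp3 ✓
C5: sp3 ✓
C6: sp3 ✓
C7: sp3 ✓
C8: sp2
C9: sp
C10: sp2
C11: sp
C3, C4, C5, C6, C7 → 5 sp3 carbons.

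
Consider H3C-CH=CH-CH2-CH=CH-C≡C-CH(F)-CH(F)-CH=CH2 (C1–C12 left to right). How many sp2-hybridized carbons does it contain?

6

C1: sp3
C2: sp2 ✓
C3: sp2 ✓
C4: sp3
C5: sp2 ✓
C6: sp2 ✓
C7: sp
C8: sp
C9: sp3
C10: sp3
C11: sp2 ✓
C12: sp2 ✓
C2, C3, C5, C6, C11, C12 → 6 sp2 carbons.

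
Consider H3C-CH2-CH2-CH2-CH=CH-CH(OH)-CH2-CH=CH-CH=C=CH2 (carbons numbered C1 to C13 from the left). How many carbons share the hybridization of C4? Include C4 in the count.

6

C4 is sp3 (only σ bonds).
C1: sp3 ✓
C2: sp3 ✓
C3: sp3 ✓
C4: sp3 ✓
C5: sp2
C6: sp2
C7: sp3 ✓
C8: sp3 ✓
C9: sp2
C10: sp2
C11: sp2
C12: sp
C13: sp2
6 carbons are sp3.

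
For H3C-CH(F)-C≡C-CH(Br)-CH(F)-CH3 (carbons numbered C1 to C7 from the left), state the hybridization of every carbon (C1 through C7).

C1 sp3, C2 sp3, C3 sp, C4 sp, C5 sp3, C6 sp3, C7 sp3

C1: 4 σ bonds — 4 electron domains, sp3.
C2 has 4 σ bonds: steric number 4 → sp3.
C3 — 2 σ bonds, plus two π bonds. Steric number 2, so sp.
C4 — 2 σ bonds, plus two π bonds. Steric number 2, so sp.
C5 is sp3: 4 σ bonds, 4 electron-density regions.
C6: 4 σ bonds; 4 regions of electron density → sp3.
C7: 4 σ bonds — 4 electron domains, sp3.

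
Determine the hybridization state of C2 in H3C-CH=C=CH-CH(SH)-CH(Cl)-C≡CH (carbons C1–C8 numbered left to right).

sp²

C2: 3 σ bonds, plus one π bond; 3 regions of electron density → sp2.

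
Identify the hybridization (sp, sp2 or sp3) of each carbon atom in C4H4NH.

Each carbon atom: 3 σ bonds, plus one π bond — 3 electron domains, sp2.

sp^2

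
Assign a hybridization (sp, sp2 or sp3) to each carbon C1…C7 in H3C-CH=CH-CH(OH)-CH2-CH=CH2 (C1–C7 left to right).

C1 sp3, C2 sp2, C3 sp2, C4 sp3, C5 sp3, C6 sp2, C7 sp2

C1: 4 σ bonds; 4 regions of electron density → sp3.
C2: 3 σ bonds, plus one π bond — 3 electron domains, sp2.
C3: 3 σ bonds, plus one π bond; 3 regions of electron density → sp2.
C4 carries 4 σ bonds, giving a steric number of 4, so it is sp3.
C5 (4 σ bonds) has steric number 4: sp3.
C6 (3 σ bonds, plus one π bond) has steric number 3: sp2.
C7: 3 σ bonds, plus one π bond — 3 electron domains, sp2.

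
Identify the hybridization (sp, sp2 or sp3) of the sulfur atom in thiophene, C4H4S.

sp²

Analogous to furan: one S lone pair in the aromatic π system, S is sp2.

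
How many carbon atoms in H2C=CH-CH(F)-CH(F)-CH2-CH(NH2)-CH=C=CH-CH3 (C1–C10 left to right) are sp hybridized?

C1: sp2
C2: sp2
C3: sp3
C4: sp3
C5: sp3
C6: sp3
C7: sp2
C8: sp ✓
C9: sp2
C10: sp3
C8 → 1 sp carbon.

1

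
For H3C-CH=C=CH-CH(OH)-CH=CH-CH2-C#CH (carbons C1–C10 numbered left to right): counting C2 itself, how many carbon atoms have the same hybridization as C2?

C2 is sp2 (one π bond).
C1: sp3
C2: sp2 ✓
C3: sp
C4: sp2 ✓
C5: sp3
C6: sp2 ✓
C7: sp2 ✓
C8: sp3
C9: sp
C10: sp
4 carbons are sp2.

4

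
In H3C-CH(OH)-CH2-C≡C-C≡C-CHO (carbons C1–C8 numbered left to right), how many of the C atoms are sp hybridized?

C1: sp3
C2: sp3
C3: sp3
C4: sp ✓
C5: sp ✓
C6: sp ✓
C7: sp ✓
C8: sp2
C4, C5, C6, C7 → 4 sp carbons.

4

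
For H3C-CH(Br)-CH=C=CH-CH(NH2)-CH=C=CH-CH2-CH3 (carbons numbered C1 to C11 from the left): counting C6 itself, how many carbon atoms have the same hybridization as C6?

C6 is sp3 (only σ bonds).
C1: sp3 ✓
C2: sp3 ✓
C3: sp2
C4: sp
C5: sp2
C6: sp3 ✓
C7: sp2
C8: sp
C9: sp2
C10: sp3 ✓
C11: sp3 ✓
5 carbons are sp3.

5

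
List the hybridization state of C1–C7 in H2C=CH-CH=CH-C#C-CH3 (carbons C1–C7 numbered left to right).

C1 sp2, C2 sp2, C3 sp2, C4 sp2, C5 sp, C6 sp, C7 sp3

C1 is sp2: 3 σ bonds, plus one π bond, 3 electron-density regions.
C2 is sp2: 3 σ bonds, plus one π bond, 3 electron-density regions.
C3 — 3 σ bonds, plus one π bond. Steric number 3, so sp2.
C4 — 3 σ bonds, plus one π bond. Steric number 3, so sp2.
C5: 2 σ bonds, plus two π bonds; 2 regions of electron density → sp.
C6: 2 σ bonds, plus two π bonds; 2 regions of electron density → sp.
C7 carries 4 σ bonds, giving a steric number of 4, so it is sp3.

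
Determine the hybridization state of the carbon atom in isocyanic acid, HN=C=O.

sp

The carbon atom — 2 σ bonds, plus two π bonds. Steric number 2, so sp.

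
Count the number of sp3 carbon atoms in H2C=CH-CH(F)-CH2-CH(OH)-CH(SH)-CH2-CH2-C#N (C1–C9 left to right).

C1: sp2
C2: sp2
C3: sp3 ✓
C4: sp3 ✓
C5: sp3 ✓
C6: sp3 ✓
C7: sp3 ✓
C8: sp3 ✓
C9: sp
C3, C4, C5, C6, C7, C8 → 6 sp3 carbons.

6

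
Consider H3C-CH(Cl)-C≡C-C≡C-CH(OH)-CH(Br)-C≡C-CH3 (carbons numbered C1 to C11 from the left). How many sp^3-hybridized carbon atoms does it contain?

C1: sp3 ✓
C2: sp3 ✓
C3: sp
C4: sp
C5: sp
C6: sp
C7: sp3 ✓
C8: sp3 ✓
C9: sp
C10: sp
C11: sp3 ✓
C1, C2, C7, C8, C11 → 5 sp3 carbons.

5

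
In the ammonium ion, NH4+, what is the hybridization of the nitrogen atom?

sp3

Four σ bonds, no lone pair → sp3, tetrahedral.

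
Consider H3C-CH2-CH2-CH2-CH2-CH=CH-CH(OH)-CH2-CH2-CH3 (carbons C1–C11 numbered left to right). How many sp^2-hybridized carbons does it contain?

2

C1: sp3
C2: sp3
C3: sp3
C4: sp3
C5: sp3
C6: sp2 ✓
C7: sp2 ✓
C8: sp3
C9: sp3
C10: sp3
C11: sp3
C6, C7 → 2 sp2 carbons.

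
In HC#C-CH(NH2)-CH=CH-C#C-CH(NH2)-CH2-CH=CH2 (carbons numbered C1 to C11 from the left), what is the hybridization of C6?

C6: 2 σ bonds, plus two π bonds — 2 electron domains, sp.

sp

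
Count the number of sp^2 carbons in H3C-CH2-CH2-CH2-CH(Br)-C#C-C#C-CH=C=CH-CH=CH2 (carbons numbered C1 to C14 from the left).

4

C1: sp3
C2: sp3
C3: sp3
C4: sp3
C5: sp3
C6: sp
C7: sp
C8: sp
C9: sp
C10: sp2 ✓
C11: sp
C12: sp2 ✓
C13: sp2 ✓
C14: sp2 ✓
C10, C12, C13, C14 → 4 sp2 carbons.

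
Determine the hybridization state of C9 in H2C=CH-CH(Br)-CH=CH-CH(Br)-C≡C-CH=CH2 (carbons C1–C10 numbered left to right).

sp2

C9 (3 σ bonds, plus one π bond) has steric number 3: sp2.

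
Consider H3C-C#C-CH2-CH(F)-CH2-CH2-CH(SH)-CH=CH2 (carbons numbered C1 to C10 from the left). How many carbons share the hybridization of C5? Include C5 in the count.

C5 is sp3 (only σ bonds).
C1: sp3 ✓
C2: sp
C3: sp
C4: sp3 ✓
C5: sp3 ✓
C6: sp3 ✓
C7: sp3 ✓
C8: sp3 ✓
C9: sp2
C10: sp2
6 carbons are sp3.

6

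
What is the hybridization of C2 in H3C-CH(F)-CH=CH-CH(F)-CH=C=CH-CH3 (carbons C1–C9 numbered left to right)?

sp^3

C2 — 4 σ bonds. Steric number 4, so sp3.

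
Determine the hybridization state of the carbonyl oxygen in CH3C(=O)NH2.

sp^2

The carbonyl oxygen has 1 σ bond and 2 lone pairs, plus one π bond: steric number 3 → sp2.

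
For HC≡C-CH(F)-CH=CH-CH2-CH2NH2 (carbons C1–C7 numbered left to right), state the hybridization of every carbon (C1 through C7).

C1 sp, C2 sp, C3 sp3, C4 sp2, C5 sp2, C6 sp3, C7 sp3

C1: 2 σ bonds, plus two π bonds; 2 regions of electron density → sp.
C2 carries 2 σ bonds, plus two π bonds, giving a steric number of 2, so it is sp.
C3 has 4 σ bonds: steric number 4 → sp3.
C4: 3 σ bonds, plus one π bond — 3 electron domains, sp2.
C5: 3 σ bonds, plus one π bond; 3 regions of electron density → sp2.
C6: 4 σ bonds; 4 regions of electron density → sp3.
C7 (4 σ bonds) has steric number 4: sp3.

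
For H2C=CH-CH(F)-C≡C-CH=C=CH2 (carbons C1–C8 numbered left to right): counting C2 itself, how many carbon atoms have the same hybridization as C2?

4

C2 is sp2 (one π bond).
C1: sp2 ✓
C2: sp2 ✓
C3: sp3
C4: sp
C5: sp
C6: sp2 ✓
C7: sp
C8: sp2 ✓
4 carbons are sp2.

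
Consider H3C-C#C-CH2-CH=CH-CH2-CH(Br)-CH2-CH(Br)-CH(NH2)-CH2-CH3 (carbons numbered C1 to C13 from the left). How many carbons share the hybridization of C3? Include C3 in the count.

2

C3 is sp (two π bonds).
C1: sp3
C2: sp ✓
C3: sp ✓
C4: sp3
C5: sp2
C6: sp2
C7: sp3
C8: sp3
C9: sp3
C10: sp3
C11: sp3
C12: sp3
C13: sp3
2 carbons are sp.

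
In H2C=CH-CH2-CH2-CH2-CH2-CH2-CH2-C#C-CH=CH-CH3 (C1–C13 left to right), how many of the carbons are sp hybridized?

2

C1: sp2
C2: sp2
C3: sp3
C4: sp3
C5: sp3
C6: sp3
C7: sp3
C8: sp3
C9: sp ✓
C10: sp ✓
C11: sp2
C12: sp2
C13: sp3
C9, C10 → 2 sp carbons.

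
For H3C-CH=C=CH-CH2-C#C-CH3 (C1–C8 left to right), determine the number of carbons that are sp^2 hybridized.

2

C1: sp3
C2: sp2 ✓
C3: sp
C4: sp2 ✓
C5: sp3
C6: sp
C7: sp
C8: sp3
C2, C4 → 2 sp2 carbons.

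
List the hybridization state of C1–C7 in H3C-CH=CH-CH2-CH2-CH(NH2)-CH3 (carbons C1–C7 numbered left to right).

C1 sp3, C2 sp2, C3 sp2, C4 sp3, C5 sp3, C6 sp3, C7 sp3

C1: 4 σ bonds; 4 regions of electron density → sp3.
C2 — 3 σ bonds, plus one π bond. Steric number 3, so sp2.
C3 (3 σ bonds, plus one π bond) has steric number 3: sp2.
C4: 4 σ bonds — 4 electron domains, sp3.
C5 carries 4 σ bonds, giving a steric number of 4, so it is sp3.
C6: 4 σ bonds; 4 regions of electron density → sp3.
C7 carries 4 σ bonds, giving a steric number of 4, so it is sp3.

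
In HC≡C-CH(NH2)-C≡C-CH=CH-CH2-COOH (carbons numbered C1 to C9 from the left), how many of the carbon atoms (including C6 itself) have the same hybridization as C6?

C6 is sp2 (one π bond).
C1: sp
C2: sp
C3: sp3
C4: sp
C5: sp
C6: sp2 ✓
C7: sp2 ✓
C8: sp3
C9: sp2 ✓
3 carbons are sp2.

3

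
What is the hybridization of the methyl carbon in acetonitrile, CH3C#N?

sp³

The methyl carbon has 4 σ bonds: steric number 4 → sp3.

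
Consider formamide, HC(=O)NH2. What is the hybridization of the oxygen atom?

sp^2

The oxygen atom has 1 σ bond and 2 lone pairs, plus one π bond: steric number 3 → sp2.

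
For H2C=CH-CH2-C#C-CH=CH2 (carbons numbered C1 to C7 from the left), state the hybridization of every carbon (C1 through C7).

C1: 3 σ bonds, plus one π bond — 3 electron domains, sp2.
C2: 3 σ bonds, plus one π bond — 3 electron domains, sp2.
C3 carries 4 σ bonds, giving a steric number of 4, so it is sp3.
C4 has 2 σ bonds, plus two π bonds: steric number 2 → sp.
C5 is sp: 2 σ bonds, plus two π bonds, 2 electron-density regions.
C6 carries 3 σ bonds, plus one π bond, giving a steric number of 3, so it is sp2.
C7: 3 σ bonds, plus one π bond; 3 regions of electron density → sp2.

C1 sp2, C2 sp2, C3 sp3, C4 sp, C5 sp, C6 sp2, C7 sp2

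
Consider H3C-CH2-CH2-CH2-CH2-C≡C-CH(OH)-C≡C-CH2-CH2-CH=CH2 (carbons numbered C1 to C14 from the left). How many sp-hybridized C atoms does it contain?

C1: sp3
C2: sp3
C3: sp3
C4: sp3
C5: sp3
C6: sp ✓
C7: sp ✓
C8: sp3
C9: sp ✓
C10: sp ✓
C11: sp3
C12: sp3
C13: sp2
C14: sp2
C6, C7, C9, C10 → 4 sp carbons.

4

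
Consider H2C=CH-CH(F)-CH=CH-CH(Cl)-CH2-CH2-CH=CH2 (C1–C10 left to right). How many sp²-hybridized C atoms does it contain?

6

C1: sp2 ✓
C2: sp2 ✓
C3: sp3
C4: sp2 ✓
C5: sp2 ✓
C6: sp3
C7: sp3
C8: sp3
C9: sp2 ✓
C10: sp2 ✓
C1, C2, C4, C5, C9, C10 → 6 sp2 carbons.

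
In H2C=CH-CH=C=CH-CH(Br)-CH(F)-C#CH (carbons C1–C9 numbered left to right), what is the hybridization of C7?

sp3

C7 has 4 σ bonds: steric number 4 → sp3.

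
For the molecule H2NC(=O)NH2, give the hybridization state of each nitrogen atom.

sp2

Both N lone pairs are conjugated with the C=O; planar sp2.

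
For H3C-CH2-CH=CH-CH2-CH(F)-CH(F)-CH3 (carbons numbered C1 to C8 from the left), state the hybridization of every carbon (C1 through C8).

C1 — 4 σ bonds. Steric number 4, so sp3.
C2: 4 σ bonds — 4 electron domains, sp3.
C3: 3 σ bonds, plus one π bond — 3 electron domains, sp2.
C4 carries 3 σ bonds, plus one π bond, giving a steric number of 3, so it is sp2.
C5 (4 σ bonds) has steric number 4: sp3.
C6 carries 4 σ bonds, giving a steric number of 4, so it is sp3.
C7 (4 σ bonds) has steric number 4: sp3.
C8: 4 σ bonds; 4 regions of electron density → sp3.

C1 sp3, C2 sp3, C3 sp2, C4 sp2, C5 sp3, C6 sp3, C7 sp3, C8 sp3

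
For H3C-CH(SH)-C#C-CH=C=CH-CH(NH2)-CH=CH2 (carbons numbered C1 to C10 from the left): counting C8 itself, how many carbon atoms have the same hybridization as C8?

3

C8 is sp3 (only σ bonds).
C1: sp3 ✓
C2: sp3 ✓
C3: sp
C4: sp
C5: sp2
C6: sp
C7: sp2
C8: sp3 ✓
C9: sp2
C10: sp2
3 carbons are sp3.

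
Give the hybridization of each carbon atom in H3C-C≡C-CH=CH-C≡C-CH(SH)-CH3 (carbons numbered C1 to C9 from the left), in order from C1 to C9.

C1 sp3, C2 sp, C3 sp, C4 sp2, C5 sp2, C6 sp, C7 sp, C8 sp3, C9 sp3

C1: 4 σ bonds; 4 regions of electron density → sp3.
C2 carries 2 σ bonds, plus two π bonds, giving a steric number of 2, so it is sp.
C3: 2 σ bonds, plus two π bonds — 2 electron domains, sp.
C4: 3 σ bonds, plus one π bond; 3 regions of electron density → sp2.
C5 is sp2: 3 σ bonds, plus one π bond, 3 electron-density regions.
C6 has 2 σ bonds, plus two π bonds: steric number 2 → sp.
C7: 2 σ bonds, plus two π bonds — 2 electron domains, sp.
C8 (4 σ bonds) has steric number 4: sp3.
C9: 4 σ bonds — 4 electron domains, sp3.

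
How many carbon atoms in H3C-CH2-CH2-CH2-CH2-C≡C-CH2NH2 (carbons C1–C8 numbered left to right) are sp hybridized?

2

C1: sp3
C2: sp3
C3: sp3
C4: sp3
C5: sp3
C6: sp ✓
C7: sp ✓
C8: sp3
C6, C7 → 2 sp carbons.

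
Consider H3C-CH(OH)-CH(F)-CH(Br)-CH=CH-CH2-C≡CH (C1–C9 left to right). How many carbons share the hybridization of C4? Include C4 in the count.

5

C4 is sp3 (only σ bonds).
C1: sp3 ✓
C2: sp3 ✓
C3: sp3 ✓
C4: sp3 ✓
C5: sp2
C6: sp2
C7: sp3 ✓
C8: sp
C9: sp
5 carbons are sp3.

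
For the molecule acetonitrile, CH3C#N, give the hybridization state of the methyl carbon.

The methyl carbon is sp3: 4 σ bonds, 4 electron-density regions.

sp3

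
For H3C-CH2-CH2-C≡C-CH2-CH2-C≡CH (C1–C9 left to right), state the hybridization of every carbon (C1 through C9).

C1 is sp3: 4 σ bonds, 4 electron-density regions.
C2 carries 4 σ bonds, giving a steric number of 4, so it is sp3.
C3 — 4 σ bonds. Steric number 4, so sp3.
C4: 2 σ bonds, plus two π bonds; 2 regions of electron density → sp.
C5 is sp: 2 σ bonds, plus two π bonds, 2 electron-density regions.
C6 (4 σ bonds) has steric number 4: sp3.
C7 carries 4 σ bonds, giving a steric number of 4, so it is sp3.
C8: 2 σ bonds, plus two π bonds — 2 electron domains, sp.
C9 is sp: 2 σ bonds, plus two π bonds, 2 electron-density regions.

C1 sp3, C2 sp3, C3 sp3, C4 sp, C5 sp, C6 sp3, C7 sp3, C8 sp, C9 sp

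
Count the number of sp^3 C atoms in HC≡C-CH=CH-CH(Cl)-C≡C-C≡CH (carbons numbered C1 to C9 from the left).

C1: sp
C2: sp
C3: sp2
C4: sp2
C5: sp3 ✓
C6: sp
C7: sp
C8: sp
C9: sp
C5 → 1 sp3 carbon.

1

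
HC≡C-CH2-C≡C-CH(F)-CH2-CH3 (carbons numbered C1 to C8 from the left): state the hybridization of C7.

sp^3

C7: 4 σ bonds — 4 electron domains, sp3.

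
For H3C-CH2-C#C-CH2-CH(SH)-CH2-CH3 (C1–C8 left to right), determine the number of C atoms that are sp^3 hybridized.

C1: sp3 ✓
C2: sp3 ✓
C3: sp
C4: sp
C5: sp3 ✓
C6: sp3 ✓
C7: sp3 ✓
C8: sp3 ✓
C1, C2, C5, C6, C7, C8 → 6 sp3 carbons.

6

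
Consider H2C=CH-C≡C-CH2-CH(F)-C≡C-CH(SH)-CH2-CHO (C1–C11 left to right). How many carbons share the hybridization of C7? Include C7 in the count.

C7 is sp (two π bonds).
C1: sp2
C2: sp2
C3: sp ✓
C4: sp ✓
C5: sp3
C6: sp3
C7: sp ✓
C8: sp ✓
C9: sp3
C10: sp3
C11: sp2
4 carbons are sp.

4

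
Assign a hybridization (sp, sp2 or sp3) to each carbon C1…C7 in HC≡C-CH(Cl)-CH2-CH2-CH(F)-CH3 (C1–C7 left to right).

C1 sp, C2 sp, C3 sp3, C4 sp3, C5 sp3, C6 sp3, C7 sp3

C1: 2 σ bonds, plus two π bonds; 2 regions of electron density → sp.
C2 (2 σ bonds, plus two π bonds) has steric number 2: sp.
C3 — 4 σ bonds. Steric number 4, so sp3.
C4 has 4 σ bonds: steric number 4 → sp3.
C5 — 4 σ bonds. Steric number 4, so sp3.
C6 (4 σ bonds) has steric number 4: sp3.
C7 (4 σ bonds) has steric number 4: sp3.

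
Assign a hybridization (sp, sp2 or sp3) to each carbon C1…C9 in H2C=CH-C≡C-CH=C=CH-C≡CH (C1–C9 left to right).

C1 sp2, C2 sp2, C3 sp, C4 sp, C5 sp2, C6 sp, C7 sp2, C8 sp, C9 sp

C1: 3 σ bonds, plus one π bond; 3 regions of electron density → sp2.
C2: 3 σ bonds, plus one π bond — 3 electron domains, sp2.
C3 is sp: 2 σ bonds, plus two π bonds, 2 electron-density regions.
C4 has 2 σ bonds, plus two π bonds: steric number 2 → sp.
C5 is sp2: 3 σ bonds, plus one π bond, 3 electron-density regions.
C6 is sp: 2 σ bonds, plus two π bonds, 2 electron-density regions.
C7: 3 σ bonds, plus one π bond — 3 electron domains, sp2.
C8 carries 2 σ bonds, plus two π bonds, giving a steric number of 2, so it is sp.
C9: 2 σ bonds, plus two π bonds — 2 electron domains, sp.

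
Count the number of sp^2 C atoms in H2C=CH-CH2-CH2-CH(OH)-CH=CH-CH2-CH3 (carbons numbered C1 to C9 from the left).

C1: sp2 ✓
C2: sp2 ✓
C3: sp3
C4: sp3
C5: sp3
C6: sp2 ✓
C7: sp2 ✓
C8: sp3
C9: sp3
C1, C2, C6, C7 → 4 sp2 carbons.

4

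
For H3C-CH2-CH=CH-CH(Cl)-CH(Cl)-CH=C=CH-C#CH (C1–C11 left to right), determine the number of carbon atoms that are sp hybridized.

C1: sp3
C2: sp3
C3: sp2
C4: sp2
C5: sp3
C6: sp3
C7: sp2
C8: sp ✓
C9: sp2
C10: sp ✓
C11: sp ✓
C8, C10, C11 → 3 sp carbons.

3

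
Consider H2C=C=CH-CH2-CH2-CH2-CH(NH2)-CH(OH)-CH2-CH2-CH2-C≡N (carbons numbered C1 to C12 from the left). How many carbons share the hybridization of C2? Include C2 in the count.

C2 is sp (two π bonds).
C1: sp2
C2: sp ✓
C3: sp2
C4: sp3
C5: sp3
C6: sp3
C7: sp3
C8: sp3
C9: sp3
C10: sp3
C11: sp3
C12: sp ✓
2 carbons are sp.

2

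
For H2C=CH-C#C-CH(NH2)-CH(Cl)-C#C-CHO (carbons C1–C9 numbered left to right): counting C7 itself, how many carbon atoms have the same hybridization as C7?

C7 is sp (two π bonds).
C1: sp2
C2: sp2
C3: sp ✓
C4: sp ✓
C5: sp3
C6: sp3
C7: sp ✓
C8: sp ✓
C9: sp2
4 carbons are sp.

4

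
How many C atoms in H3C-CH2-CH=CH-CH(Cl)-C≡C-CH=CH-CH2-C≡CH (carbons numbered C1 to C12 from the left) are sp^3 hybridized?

C1: sp3 ✓
C2: sp3 ✓
C3: sp2
C4: sp2
C5: sp3 ✓
C6: sp
C7: sp
C8: sp2
C9: sp2
C10: sp3 ✓
C11: sp
C12: sp
C1, C2, C5, C10 → 4 sp3 carbons.

4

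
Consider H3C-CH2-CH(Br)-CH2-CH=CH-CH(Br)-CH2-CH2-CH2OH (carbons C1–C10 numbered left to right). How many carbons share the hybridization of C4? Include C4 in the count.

C4 is sp3 (only σ bonds).
C1: sp3 ✓
C2: sp3 ✓
C3: sp3 ✓
C4: sp3 ✓
C5: sp2
C6: sp2
C7: sp3 ✓
C8: sp3 ✓
C9: sp3 ✓
C10: sp3 ✓
8 carbons are sp3.

8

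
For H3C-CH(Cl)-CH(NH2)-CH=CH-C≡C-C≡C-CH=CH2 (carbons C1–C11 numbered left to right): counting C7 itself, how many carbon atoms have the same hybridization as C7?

4

C7 is sp (two π bonds).
C1: sp3
C2: sp3
C3: sp3
C4: sp2
C5: sp2
C6: sp ✓
C7: sp ✓
C8: sp ✓
C9: sp ✓
C10: sp2
C11: sp2
4 carbons are sp.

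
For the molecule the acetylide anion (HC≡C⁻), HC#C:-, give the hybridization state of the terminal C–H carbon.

sp

The terminal C–H carbon — 2 σ bonds, plus two π bonds. Steric number 2, so sp.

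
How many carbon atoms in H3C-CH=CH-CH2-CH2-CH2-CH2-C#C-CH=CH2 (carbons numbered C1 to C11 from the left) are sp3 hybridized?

C1: sp3 ✓
C2: sp2
C3: sp2
C4: sp3 ✓
C5: sp3 ✓
C6: sp3 ✓
C7: sp3 ✓
C8: sp
C9: sp
C10: sp2
C11: sp2
C1, C4, C5, C6, C7 → 5 sp3 carbons.

5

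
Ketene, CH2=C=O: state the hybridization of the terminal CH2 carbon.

sp2

The terminal CH2 carbon has 3 σ bonds, plus one π bond: steric number 3 → sp2.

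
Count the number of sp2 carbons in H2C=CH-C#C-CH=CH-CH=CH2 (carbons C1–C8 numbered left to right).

C1: sp2 ✓
C2: sp2 ✓
C3: sp
C4: sp
C5: sp2 ✓
C6: sp2 ✓
C7: sp2 ✓
C8: sp2 ✓
C1, C2, C5, C6, C7, C8 → 6 sp2 carbons.

6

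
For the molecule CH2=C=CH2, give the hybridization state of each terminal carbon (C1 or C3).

sp^2

Each terminal carbon (C1 or C3) has 3 σ bonds, plus one π bond: steric number 3 → sp2.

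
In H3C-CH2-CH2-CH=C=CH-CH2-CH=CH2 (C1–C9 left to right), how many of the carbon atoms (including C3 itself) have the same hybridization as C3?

4

C3 is sp3 (only σ bonds).
C1: sp3 ✓
C2: sp3 ✓
C3: sp3 ✓
C4: sp2
C5: sp
C6: sp2
C7: sp3 ✓
C8: sp2
C9: sp2
4 carbons are sp3.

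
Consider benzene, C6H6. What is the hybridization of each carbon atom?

sp²

Every ring carbon has three σ bonds and contributes one p electron to the aromatic π system.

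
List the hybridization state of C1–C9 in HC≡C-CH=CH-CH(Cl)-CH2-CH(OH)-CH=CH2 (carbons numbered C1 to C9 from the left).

C1 sp, C2 sp, C3 sp2, C4 sp2, C5 sp3, C6 sp3, C7 sp3, C8 sp2, C9 sp2

C1 (2 σ bonds, plus two π bonds) has steric number 2: sp.
C2: 2 σ bonds, plus two π bonds — 2 electron domains, sp.
C3 is sp2: 3 σ bonds, plus one π bond, 3 electron-density regions.
C4 carries 3 σ bonds, plus one π bond, giving a steric number of 3, so it is sp2.
C5 (4 σ bonds) has steric number 4: sp3.
C6 is sp3: 4 σ bonds, 4 electron-density regions.
C7: 4 σ bonds; 4 regions of electron density → sp3.
C8 has 3 σ bonds, plus one π bond: steric number 3 → sp2.
C9 — 3 σ bonds, plus one π bond. Steric number 3, so sp2.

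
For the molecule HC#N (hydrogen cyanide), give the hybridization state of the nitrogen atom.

sp

The nitrogen atom: 1 σ bond and 1 lone pair, plus two π bonds; 2 regions of electron density → sp.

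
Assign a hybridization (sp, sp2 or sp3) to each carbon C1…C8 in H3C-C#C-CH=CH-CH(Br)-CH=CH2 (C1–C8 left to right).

C1 sp3, C2 sp, C3 sp, C4 sp2, C5 sp2, C6 sp3, C7 sp2, C8 sp2

C1 has 4 σ bonds: steric number 4 → sp3.
C2 (2 σ bonds, plus two π bonds) has steric number 2: sp.
C3: 2 σ bonds, plus two π bonds; 2 regions of electron density → sp.
C4 carries 3 σ bonds, plus one π bond, giving a steric number of 3, so it is sp2.
C5: 3 σ bonds, plus one π bond; 3 regions of electron density → sp2.
C6 — 4 σ bonds. Steric number 4, so sp3.
C7 is sp2: 3 σ bonds, plus one π bond, 3 electron-density regions.
C8: 3 σ bonds, plus one π bond — 3 electron domains, sp2.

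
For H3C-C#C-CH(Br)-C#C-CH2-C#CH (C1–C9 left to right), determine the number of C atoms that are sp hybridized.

C1: sp3
C2: sp ✓
C3: sp ✓
C4: sp3
C5: sp ✓
C6: sp ✓
C7: sp3
C8: sp ✓
C9: sp ✓
C2, C3, C5, C6, C8, C9 → 6 sp carbons.

6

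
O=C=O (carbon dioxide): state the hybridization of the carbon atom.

Two σ bonds, two π bonds → steric number 2 → sp.

sp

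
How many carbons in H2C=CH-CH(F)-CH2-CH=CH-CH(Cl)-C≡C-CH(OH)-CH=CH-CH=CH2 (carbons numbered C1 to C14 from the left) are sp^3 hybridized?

4

C1: sp2
C2: sp2
C3: sp3 ✓
C4: sp3 ✓
C5: sp2
C6: sp2
C7: sp3 ✓
C8: sp
C9: sp
C10: sp3 ✓
C11: sp2
C12: sp2
C13: sp2
C14: sp2
C3, C4, C7, C10 → 4 sp3 carbons.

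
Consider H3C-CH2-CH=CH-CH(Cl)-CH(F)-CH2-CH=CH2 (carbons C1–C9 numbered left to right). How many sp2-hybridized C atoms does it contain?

4

C1: sp3
C2: sp3
C3: sp2 ✓
C4: sp2 ✓
C5: sp3
C6: sp3
C7: sp3
C8: sp2 ✓
C9: sp2 ✓
C3, C4, C8, C9 → 4 sp2 carbons.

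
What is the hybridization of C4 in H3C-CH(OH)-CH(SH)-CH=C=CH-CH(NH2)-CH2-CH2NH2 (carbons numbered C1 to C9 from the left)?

C4 has 3 σ bonds, plus one π bond: steric number 3 → sp2.

sp²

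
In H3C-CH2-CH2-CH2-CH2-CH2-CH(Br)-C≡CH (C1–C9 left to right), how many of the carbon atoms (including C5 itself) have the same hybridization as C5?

7

C5 is sp3 (only σ bonds).
C1: sp3 ✓
C2: sp3 ✓
C3: sp3 ✓
C4: sp3 ✓
C5: sp3 ✓
C6: sp3 ✓
C7: sp3 ✓
C8: sp
C9: sp
7 carbons are sp3.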